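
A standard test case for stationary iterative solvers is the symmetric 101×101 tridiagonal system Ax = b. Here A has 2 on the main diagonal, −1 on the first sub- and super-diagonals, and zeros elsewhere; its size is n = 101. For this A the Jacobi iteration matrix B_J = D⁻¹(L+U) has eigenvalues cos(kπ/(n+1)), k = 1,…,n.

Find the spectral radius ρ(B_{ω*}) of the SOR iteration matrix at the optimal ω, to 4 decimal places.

[ρ_J] n=101: ρ(B_J) = cos(π/(n+1)) = cos(π/102) = 0.9995.
1 − cos²(π/102) = sin²(π/102) ⇒ √(1−ρ_J²) = sin(π/102) = 0.03080.
[ω*] 2 ÷ (1 + 0.03080) = 2 ÷ 1.03080 = 1.9402.
ρ(B_{ω*}) = ω*−1 = 0.9402

ρ_SOR = 0.9402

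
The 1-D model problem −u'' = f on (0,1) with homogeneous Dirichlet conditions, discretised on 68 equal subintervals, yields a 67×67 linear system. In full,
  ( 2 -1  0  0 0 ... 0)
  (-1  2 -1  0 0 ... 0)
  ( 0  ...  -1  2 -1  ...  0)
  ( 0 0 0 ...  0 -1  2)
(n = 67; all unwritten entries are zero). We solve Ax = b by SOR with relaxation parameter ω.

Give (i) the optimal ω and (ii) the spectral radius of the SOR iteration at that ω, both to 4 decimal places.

ω* = 1.9117, ρ_SOR = 0.9117

n=67: λ(B_J) = 1 − λ(A)/2 = cos(kπ/68); k=1 gives ρ_J = 0.9989.
root = sin(π/68) = 0.04618  (since 1−cos² = sin²).
ω* = 2/(1 + 0.04618) = 2/1.04618 = 1.9117.
and ρ(B_{ω*}) = 1.9117 − 1 = 0.9117.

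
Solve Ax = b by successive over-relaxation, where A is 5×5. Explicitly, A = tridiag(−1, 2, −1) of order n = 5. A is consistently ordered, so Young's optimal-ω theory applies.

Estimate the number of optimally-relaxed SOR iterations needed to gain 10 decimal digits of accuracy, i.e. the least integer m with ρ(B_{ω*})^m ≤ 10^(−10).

spectrum of D⁻¹(L+U) = {cos(kπ/6) : 1≤k≤5}; ρ_J = cos(π/6) = 0.8660254.
1 − cos²(π/6) = sin²(π/6) ⇒ √(1−ρ_J²) = sin(π/6) = 0.5000000.
ω* = 2 / (1 + 0.5000000) = 2 / 1.5000000 ≈ 1.3333333.
and ρ(B_{ω*}) = 1.3333333 − 1 = 0.3333333.
For 10 digits: m = 10·ln10 / (−ln 0.3333333) = 23.0259/1.09861 = 20.959; round up → m = 21.

m = 21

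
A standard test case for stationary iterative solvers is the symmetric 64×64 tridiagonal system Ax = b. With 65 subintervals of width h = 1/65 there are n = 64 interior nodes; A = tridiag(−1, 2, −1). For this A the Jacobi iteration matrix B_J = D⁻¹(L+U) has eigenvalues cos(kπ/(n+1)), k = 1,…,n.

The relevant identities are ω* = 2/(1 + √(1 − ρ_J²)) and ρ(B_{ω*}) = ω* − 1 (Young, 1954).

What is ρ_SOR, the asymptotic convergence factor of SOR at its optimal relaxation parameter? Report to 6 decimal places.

B_J for the 64×64 system has eigenvalues cos(kπ/65); ρ_J = cos(π/65) = 0.998832.
1 − cos²(π/65) = sin²(π/65) ⇒ √(1−ρ_J²) = sin(π/65) = 0.0483134.
ω* = 2 / (1 + 0.0483134) = 2 / 1.0483134 ≈ 1.907826.
[ρ_SOR] ω* − 1 = 0.907826.

ρ_SOR = 0.907826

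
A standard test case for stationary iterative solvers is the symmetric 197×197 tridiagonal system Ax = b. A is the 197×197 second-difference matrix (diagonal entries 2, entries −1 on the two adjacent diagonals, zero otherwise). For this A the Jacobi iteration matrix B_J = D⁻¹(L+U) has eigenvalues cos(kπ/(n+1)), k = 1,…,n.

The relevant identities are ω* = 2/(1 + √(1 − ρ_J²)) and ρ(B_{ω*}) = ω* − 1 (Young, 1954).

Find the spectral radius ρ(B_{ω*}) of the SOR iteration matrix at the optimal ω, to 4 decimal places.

[ρ_J] n=197: ρ(B_J) = cos(π/(n+1)) = cos(π/198) = 0.9999.
√(1−ρ_J²) simplifies to sin(π/198) = 0.01587.
ω* = 2 / (1 + 0.01587) = 2 / 1.01587 ≈ 1.9688.
ρ(B_{ω*}) = ω*−1 = 0.9688

ρ_SOR = 0.9688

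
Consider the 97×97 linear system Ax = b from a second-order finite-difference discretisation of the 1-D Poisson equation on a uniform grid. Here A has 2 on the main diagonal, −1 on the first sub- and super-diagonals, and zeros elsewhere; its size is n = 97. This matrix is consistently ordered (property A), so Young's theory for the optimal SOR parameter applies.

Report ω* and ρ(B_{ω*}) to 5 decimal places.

ω* = 1.93789, ρ_SOR = 0.93789

With n=97, ρ(Jacobi) = cos(π/98) = 0.99949.
√(1−ρ_J²) simplifies to sin(π/98) = 0.032052.
[ω*] 2 ÷ (1 + 0.032052) = 2 ÷ 1.032052 = 1.93789.
ρ_SOR = ω* − 1 ≈ 0.93789.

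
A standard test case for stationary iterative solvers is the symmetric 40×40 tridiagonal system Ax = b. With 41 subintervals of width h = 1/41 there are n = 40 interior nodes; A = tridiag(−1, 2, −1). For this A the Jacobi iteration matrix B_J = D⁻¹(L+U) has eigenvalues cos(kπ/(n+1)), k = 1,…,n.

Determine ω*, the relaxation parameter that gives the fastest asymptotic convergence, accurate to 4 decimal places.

spectrum of D⁻¹(L+U) = {cos(kπ/41) : 1≤k≤40}; ρ_J = cos(π/41) = 0.9971.
√(1−ρ_J²) simplifies to sin(π/41) = 0.07655.
ω* = 2/(1 + 0.07655) = 2/1.07655 = 1.8578.
Hence ρ(B_{ω*}) = 1.8578 − 1 = 0.8578.

ω* = 1.8578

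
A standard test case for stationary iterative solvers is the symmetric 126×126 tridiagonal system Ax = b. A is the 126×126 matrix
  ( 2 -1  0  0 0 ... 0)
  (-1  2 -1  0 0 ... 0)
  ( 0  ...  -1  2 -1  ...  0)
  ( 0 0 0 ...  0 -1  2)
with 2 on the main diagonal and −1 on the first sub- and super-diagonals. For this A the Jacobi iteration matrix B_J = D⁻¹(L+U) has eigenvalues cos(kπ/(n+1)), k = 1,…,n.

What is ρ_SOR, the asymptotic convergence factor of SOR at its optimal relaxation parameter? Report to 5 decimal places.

ρ_J = max_k |cos(kπ/127)| = cos(π/127) = 0.99969
√(1−ρ_J²) simplifies to sin(π/127) = 0.024734.
ω* = 2/(1+0.024734) = 1.95173
ρ_SOR = ω* − 1 = 1.95173 − 1 = 0.95173.

ρ_SOR = 0.95173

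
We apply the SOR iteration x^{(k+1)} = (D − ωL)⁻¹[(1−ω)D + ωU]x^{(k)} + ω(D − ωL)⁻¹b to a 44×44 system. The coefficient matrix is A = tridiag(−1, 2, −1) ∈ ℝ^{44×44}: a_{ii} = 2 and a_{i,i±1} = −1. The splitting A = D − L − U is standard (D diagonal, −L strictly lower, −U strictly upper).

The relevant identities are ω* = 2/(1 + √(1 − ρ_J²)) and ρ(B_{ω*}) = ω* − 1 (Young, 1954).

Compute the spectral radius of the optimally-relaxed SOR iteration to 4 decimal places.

[ρ_J] n=44: ρ(B_J) = cos(π/(n+1)) = cos(π/45) = 0.9976.
√(1−ρ_J²) simplifies to sin(π/45) = 0.06976.
So ω* = 2/1.06976 = 1.8696 (Young).
[ρ_SOR] ω* − 1 = 0.8696.

ρ_SOR = 0.8696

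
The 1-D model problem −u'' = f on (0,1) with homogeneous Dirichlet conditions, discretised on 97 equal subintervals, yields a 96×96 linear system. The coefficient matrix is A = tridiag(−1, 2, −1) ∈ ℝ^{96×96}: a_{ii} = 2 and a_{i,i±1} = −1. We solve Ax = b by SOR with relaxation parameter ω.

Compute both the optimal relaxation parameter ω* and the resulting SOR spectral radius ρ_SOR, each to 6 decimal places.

With n=96, ρ(Jacobi) = cos(π/97) = 0.999476.
√(1−ρ_J²) = |sin(π/97)| = 0.0323819
So ω* = 2/1.0323819 = 1.937268 (Young).
At ω = 1.937268 every |λ(B_ω)| = ω−1, so ρ_SOR = 0.937268.

ω* = 1.937268, ρ_SOR = 0.937268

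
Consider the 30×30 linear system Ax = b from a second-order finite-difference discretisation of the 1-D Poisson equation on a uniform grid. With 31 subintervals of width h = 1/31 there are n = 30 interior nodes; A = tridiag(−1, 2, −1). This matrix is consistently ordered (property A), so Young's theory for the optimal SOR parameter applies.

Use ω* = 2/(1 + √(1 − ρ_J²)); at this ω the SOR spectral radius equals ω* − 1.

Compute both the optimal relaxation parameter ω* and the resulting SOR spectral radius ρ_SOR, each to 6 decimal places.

ω* = 1.816253, ρ_SOR = 0.816253

ρ_J = max_k |cos(kπ/31)| = cos(π/31) = 0.994869
√(1−ρ_J²) simplifies to sin(π/31) = 0.1011683.
ω* = 2/(1 + 0.1011683) = 2/1.1011683 = 1.816253.
ρ(B_{ω*}) = ω*−1 = 0.816253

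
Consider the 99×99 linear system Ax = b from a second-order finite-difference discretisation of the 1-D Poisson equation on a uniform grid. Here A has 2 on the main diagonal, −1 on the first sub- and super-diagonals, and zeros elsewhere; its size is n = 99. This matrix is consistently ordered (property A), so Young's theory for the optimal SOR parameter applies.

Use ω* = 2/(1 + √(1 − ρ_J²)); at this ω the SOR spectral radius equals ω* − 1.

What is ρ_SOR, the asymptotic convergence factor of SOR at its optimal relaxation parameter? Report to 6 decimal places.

ρ_SOR = 0.939092

n=99: λ(B_J) = 1 − λ(A)/2 = cos(kπ/100); k=1 gives ρ_J = 0.999507.
√(1 − cos²(π/100)) = sin(π/100) ≈ 0.0314108.
ω* = 2/(1+0.0314108) = 1.939092
[ρ_SOR] ω* − 1 = 0.939092.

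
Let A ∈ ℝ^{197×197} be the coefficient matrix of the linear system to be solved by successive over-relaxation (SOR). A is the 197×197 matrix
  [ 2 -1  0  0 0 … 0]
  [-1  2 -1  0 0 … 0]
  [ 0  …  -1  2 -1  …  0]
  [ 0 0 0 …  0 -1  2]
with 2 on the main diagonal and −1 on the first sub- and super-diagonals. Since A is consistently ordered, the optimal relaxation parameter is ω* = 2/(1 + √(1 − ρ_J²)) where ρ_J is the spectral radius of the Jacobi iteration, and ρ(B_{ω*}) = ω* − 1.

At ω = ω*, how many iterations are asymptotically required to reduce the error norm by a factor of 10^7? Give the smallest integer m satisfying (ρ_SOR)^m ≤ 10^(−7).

m = 508

spectrum of D⁻¹(L+U) = {cos(kπ/198) : 1≤k≤197}; ρ_J = cos(π/198) = 0.9998741.
√(1 − cos²(π/198)) = sin(π/198) ≈ 0.0158660.
So ω* = 2/1.0158660 = 1.9687636 (Young).
Hence ρ(B_{ω*}) = 1.9687636 − 1 = 0.9687636.
ρ_SOR^m ≤ 10^(−7) ⇔ m ≥ 7·ln10/(−ln 0.9687636) = 16.1181/0.0317347 = 507.901; m = ⌈507.901⌉ = 508.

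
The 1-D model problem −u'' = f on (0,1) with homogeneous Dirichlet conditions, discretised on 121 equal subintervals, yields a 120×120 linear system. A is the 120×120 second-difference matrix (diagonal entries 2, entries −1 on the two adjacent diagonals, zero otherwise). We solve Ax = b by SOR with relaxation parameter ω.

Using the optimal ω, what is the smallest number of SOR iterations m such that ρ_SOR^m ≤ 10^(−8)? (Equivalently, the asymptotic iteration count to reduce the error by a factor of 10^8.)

½·tridiag(1,0,1) at n=120: λ_k = cos(kπ/121); max |λ| at k=1 ⇒ ρ_J = cos(π/121) ≈ 0.9996630.
√(1−ρ_J²) = |sin(π/121)| = 0.0259607
Young: ω* = 2/(1+√(1−ρ_J²)) = 2/(1+0.0259607) = 2/1.0259607 = 1.9493924.
ρ(B_{ω*}) = ω*−1 = 0.9493924
For 8 digits: m = 8·ln10 / (−ln 0.9493924) = 18.4207/0.0519331 = 354.701; round up → m = 355.

m = 355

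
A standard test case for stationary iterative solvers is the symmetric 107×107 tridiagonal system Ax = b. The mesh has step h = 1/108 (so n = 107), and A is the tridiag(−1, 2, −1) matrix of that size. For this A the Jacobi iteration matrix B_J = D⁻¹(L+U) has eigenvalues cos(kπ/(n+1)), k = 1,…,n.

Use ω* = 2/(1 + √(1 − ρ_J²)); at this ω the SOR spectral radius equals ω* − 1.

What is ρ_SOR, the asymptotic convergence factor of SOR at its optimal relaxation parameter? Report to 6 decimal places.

ρ_SOR = 0.943475

ρ_J = max_k |cos(kπ/108)| = cos(π/108) = 0.999577
√(1−ρ_J²) simplifies to sin(π/108) = 0.0290847.
ω* = 2/(1+0.0290847) = 1.943475
ρ(B_{ω*}) = ω*−1 = 0.943475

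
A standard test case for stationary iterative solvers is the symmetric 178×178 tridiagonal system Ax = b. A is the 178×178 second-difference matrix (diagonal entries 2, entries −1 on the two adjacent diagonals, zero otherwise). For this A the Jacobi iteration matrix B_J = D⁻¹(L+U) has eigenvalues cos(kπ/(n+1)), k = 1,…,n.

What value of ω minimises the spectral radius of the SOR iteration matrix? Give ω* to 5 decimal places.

ω* = 1.96551

ρ_J = max_k |cos(kπ/179)| = cos(π/179) = 0.99985
√(1−ρ_J²) = |sin(π/179)| = 0.017550
Young: ω* = 2/(1+√(1−ρ_J²)) = 2/(1+0.017550) = 2/1.017550 = 1.96551.
ρ_SOR = ω* − 1 = 1.96551 − 1 = 0.96551.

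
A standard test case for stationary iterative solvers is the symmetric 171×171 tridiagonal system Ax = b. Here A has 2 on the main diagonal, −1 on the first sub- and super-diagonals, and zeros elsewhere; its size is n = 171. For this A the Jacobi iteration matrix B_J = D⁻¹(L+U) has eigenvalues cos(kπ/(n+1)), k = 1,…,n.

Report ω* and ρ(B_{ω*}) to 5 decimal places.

ω* = 1.96413, ρ_SOR = 0.96413

[ρ_J] n=171: ρ(B_J) = cos(π/(n+1)) = cos(π/172) = 0.99983.
√(1 − cos²(π/172)) = sin(π/172) ≈ 0.018264.
ω* = 2 / (1 + 0.018264) = 2 / 1.018264 ≈ 1.96413.
ρ_SOR = ω* − 1 ≈ 0.96413.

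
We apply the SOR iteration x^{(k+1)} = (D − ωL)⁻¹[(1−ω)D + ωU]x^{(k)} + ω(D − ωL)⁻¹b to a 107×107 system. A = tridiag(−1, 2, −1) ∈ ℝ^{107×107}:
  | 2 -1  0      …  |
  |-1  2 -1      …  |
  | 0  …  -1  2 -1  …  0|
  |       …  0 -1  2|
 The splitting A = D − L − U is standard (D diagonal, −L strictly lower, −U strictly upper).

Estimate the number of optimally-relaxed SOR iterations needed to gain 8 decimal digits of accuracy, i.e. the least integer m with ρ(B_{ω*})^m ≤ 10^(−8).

n=107: λ(B_J) = 1 − λ(A)/2 = cos(kπ/108); k=1 gives ρ_J = 0.9995770.
√(1 − cos²(π/108)) = sin(π/108) ≈ 0.0290847.
Young: ω* = 2/(1+√(1−ρ_J²)) = 2/(1+0.0290847) = 2/1.0290847 = 1.9434746.
Hence ρ(B_{ω*}) = 1.9434746 − 1 = 0.9434746.
For 8 digits: m = 8·ln10 / (−ln 0.9434746) = 18.4207/0.0581858 = 316.584; round up → m = 317.

m = 317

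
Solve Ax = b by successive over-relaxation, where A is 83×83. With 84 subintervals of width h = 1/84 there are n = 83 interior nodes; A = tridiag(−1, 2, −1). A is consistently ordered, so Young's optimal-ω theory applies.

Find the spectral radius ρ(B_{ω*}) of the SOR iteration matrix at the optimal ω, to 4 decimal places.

ρ_SOR = 0.9279

B_J for the 83×83 system has eigenvalues cos(kπ/84); ρ_J = cos(π/84) = 0.9993.
1 − cos²(π/84) = sin²(π/84) ⇒ √(1−ρ_J²) = sin(π/84) = 0.03739.
ω* = 2/(1 + 0.03739) = 2/1.03739 = 1.9279.
Hence ρ(B_{ω*}) = 1.9279 − 1 = 0.9279.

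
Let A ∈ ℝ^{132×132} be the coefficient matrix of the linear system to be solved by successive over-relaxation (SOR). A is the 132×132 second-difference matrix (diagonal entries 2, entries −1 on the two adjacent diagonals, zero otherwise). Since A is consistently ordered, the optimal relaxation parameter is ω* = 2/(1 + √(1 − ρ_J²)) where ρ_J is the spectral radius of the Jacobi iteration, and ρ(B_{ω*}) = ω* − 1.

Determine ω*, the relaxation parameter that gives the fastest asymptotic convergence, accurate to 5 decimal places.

B_J for the 132×132 system has eigenvalues cos(kπ/133); ρ_J = cos(π/133) = 0.99972.
root = sin(π/133) = 0.023619  (since 1−cos² = sin²).
ω* = 2/(1 + 0.023619) = 2/1.023619 = 1.95385.
ρ_SOR = ω* − 1 = 1.95385 − 1 = 0.95385.

ω* = 1.95385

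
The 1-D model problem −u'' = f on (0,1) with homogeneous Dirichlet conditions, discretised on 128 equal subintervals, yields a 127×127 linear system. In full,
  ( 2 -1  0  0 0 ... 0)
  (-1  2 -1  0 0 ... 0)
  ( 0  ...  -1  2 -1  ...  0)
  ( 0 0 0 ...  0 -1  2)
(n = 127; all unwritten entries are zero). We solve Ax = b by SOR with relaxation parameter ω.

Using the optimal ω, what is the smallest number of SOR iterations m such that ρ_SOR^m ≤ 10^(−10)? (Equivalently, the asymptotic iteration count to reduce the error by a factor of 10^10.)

m = 470

[ρ_J] n=127: ρ(B_J) = cos(π/(n+1)) = cos(π/128) = 0.9996988.
1 − cos²(π/128) = sin²(π/128) ⇒ √(1−ρ_J²) = sin(π/128) = 0.0245412.
Young: ω* = 2/(1+√(1−ρ_J²)) = 2/(1+0.0245412) = 2/1.0245412 = 1.9520933.
Hence ρ(B_{ω*}) = 1.9520933 − 1 = 0.9520933.
Need (0.9520933)^m ≤ 10^(−10): m ≥ 10·ln10/|ln 0.9520933| = 23.0259/0.0490922 = 469.034 ⇒ m = 470.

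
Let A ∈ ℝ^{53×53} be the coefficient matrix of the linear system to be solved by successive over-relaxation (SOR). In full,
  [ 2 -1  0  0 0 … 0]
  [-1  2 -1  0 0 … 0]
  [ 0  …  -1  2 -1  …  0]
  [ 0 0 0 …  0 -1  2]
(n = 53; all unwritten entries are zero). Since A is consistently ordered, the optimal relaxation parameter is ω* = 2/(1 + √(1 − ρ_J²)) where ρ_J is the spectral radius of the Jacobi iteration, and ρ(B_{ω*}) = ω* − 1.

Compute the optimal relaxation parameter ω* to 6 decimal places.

ω* = 1.890100

With n=53, ρ(Jacobi) = cos(π/54) = 0.998308.
√(1−ρ_J²) simplifies to sin(π/54) = 0.0581448.
ω* = 2 / (1 + 0.0581448) = 2 / 1.0581448 ≈ 1.890100.
At ω = 1.890100 every |λ(B_ω)| = ω−1, so ρ_SOR = 0.890100.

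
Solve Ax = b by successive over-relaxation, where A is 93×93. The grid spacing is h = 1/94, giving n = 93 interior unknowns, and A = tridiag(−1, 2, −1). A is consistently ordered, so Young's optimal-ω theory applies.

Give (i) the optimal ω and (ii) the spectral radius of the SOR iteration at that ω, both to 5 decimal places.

ω* = 1.93533, ρ_SOR = 0.93533

[ρ_J] n=93: ρ(B_J) = cos(π/(n+1)) = cos(π/94) = 0.99944.
1 − cos²(π/94) = sin²(π/94) ⇒ √(1−ρ_J²) = sin(π/94) = 0.033415.
Young: ω* = 2/(1+√(1−ρ_J²)) = 2/(1+0.033415) = 2/1.033415 = 1.93533.
and ρ(B_{ω*}) = 1.93533 − 1 = 0.93533.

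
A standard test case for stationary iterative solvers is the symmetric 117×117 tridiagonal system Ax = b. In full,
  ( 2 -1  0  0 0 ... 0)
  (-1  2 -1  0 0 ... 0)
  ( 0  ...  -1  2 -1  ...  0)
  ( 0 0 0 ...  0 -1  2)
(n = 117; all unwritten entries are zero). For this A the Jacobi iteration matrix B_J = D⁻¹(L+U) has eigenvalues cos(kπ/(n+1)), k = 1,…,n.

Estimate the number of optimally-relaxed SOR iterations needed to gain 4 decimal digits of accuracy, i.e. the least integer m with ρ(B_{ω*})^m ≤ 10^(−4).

m = 173

B_J for the 117×117 system has eigenvalues cos(kπ/118); ρ_J = cos(π/118) = 0.9996456.
√(1−ρ_J²) simplifies to sin(π/118) = 0.0266205.
So ω* = 2/1.0266205 = 1.9481396 (Young).
At ω = 1.9481396 every |λ(B_ω)| = ω−1, so ρ_SOR = 0.9481396.
For 4 digits: m = 4·ln10 / (−ln 0.9481396) = 9.21034/0.0532535 = 172.953; round up → m = 173.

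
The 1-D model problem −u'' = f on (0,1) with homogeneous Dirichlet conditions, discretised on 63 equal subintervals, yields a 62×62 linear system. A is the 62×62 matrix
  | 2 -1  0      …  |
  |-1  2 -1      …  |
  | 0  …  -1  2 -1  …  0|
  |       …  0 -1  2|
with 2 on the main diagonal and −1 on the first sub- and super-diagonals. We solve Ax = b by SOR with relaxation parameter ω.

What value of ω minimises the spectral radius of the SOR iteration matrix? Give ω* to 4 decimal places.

ω* = 1.9050

ρ_J = max_k |cos(kπ/63)| = cos(π/63) = 0.9988
1 − cos²(π/63) = sin²(π/63) ⇒ √(1−ρ_J²) = sin(π/63) = 0.04985.
ω* = 2 / (1 + 0.04985) = 2 / 1.04985 ≈ 1.9050.
ρ_SOR = ω* − 1 ≈ 0.9050.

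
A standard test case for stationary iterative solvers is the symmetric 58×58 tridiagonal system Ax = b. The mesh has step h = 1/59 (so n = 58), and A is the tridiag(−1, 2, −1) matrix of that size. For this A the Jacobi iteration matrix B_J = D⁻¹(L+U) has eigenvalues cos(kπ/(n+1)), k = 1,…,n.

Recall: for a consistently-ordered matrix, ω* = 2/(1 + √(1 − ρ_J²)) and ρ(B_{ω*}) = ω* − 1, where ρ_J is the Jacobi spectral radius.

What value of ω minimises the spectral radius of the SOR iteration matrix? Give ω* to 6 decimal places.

ω* = 1.898935

With n=58, ρ(Jacobi) = cos(π/59) = 0.998583.
1 − cos²(π/59) = sin²(π/59) ⇒ √(1−ρ_J²) = sin(π/59) = 0.0532222.
ω* = 2 / (1 + 0.0532222) = 2 / 1.0532222 ≈ 1.898935.
ρ_SOR = ω* − 1 ≈ 0.898935.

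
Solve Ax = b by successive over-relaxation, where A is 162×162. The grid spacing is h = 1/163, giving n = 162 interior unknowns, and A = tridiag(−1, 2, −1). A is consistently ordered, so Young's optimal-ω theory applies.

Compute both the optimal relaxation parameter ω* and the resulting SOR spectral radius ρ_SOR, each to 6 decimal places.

ω* = 1.962184, ρ_SOR = 0.962184

With n=162, ρ(Jacobi) = cos(π/163) = 0.999814.
√(1−ρ_J²) simplifies to sin(π/163) = 0.0192724.
[ω*] 2 ÷ (1 + 0.0192724) = 2 ÷ 1.0192724 = 1.962184.
ρ_SOR = ω* − 1 ≈ 0.962184.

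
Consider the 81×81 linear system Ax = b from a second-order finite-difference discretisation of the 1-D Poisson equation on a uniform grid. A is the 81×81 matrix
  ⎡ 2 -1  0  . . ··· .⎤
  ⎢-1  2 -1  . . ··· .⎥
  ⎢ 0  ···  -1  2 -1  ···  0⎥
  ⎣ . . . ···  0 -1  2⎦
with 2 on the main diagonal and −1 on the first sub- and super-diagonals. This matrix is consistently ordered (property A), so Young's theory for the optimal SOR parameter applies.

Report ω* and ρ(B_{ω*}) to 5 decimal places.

ω* = 1.92622, ρ_SOR = 0.92622

ρ_J = max_k |cos(kπ/82)| = cos(π/82) = 0.99927
√(1 − cos²(π/82)) = sin(π/82) ≈ 0.038303.
ω* = 2/(1 + 0.038303) = 2/1.038303 = 1.92622.
ρ(B_{ω*}) = ω*−1 = 0.92622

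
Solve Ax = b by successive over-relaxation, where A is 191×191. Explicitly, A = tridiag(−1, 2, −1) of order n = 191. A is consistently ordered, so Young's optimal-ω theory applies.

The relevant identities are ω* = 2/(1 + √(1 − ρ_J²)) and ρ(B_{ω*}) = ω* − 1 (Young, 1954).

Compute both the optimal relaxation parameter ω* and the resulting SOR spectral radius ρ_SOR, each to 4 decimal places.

ω* = 1.9678, ρ_SOR = 0.9678

B_J for the 191×191 system has eigenvalues cos(kπ/192); ρ_J = cos(π/192) = 0.9999.
1 − cos²(π/192) = sin²(π/192) ⇒ √(1−ρ_J²) = sin(π/192) = 0.01636.
[ω*] 2 ÷ (1 + 0.01636) = 2 ÷ 1.01636 = 1.9678.
ρ(B_{ω*}) = ω*−1 = 0.9678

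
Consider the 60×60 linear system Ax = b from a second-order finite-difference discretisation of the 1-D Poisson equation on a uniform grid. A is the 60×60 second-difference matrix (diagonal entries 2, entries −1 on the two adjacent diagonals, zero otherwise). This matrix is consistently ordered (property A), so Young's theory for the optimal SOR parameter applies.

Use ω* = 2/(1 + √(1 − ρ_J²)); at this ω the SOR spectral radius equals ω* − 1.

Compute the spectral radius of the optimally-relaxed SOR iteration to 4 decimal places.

ρ_J = max_k |cos(kπ/61)| = cos(π/61) = 0.9987
1 − cos²(π/61) = sin²(π/61) ⇒ √(1−ρ_J²) = sin(π/61) = 0.05148.
ω* = 2/(1+0.05148) = 1.9021
ρ_SOR = ω* − 1 ≈ 0.9021.

ρ_SOR = 0.9021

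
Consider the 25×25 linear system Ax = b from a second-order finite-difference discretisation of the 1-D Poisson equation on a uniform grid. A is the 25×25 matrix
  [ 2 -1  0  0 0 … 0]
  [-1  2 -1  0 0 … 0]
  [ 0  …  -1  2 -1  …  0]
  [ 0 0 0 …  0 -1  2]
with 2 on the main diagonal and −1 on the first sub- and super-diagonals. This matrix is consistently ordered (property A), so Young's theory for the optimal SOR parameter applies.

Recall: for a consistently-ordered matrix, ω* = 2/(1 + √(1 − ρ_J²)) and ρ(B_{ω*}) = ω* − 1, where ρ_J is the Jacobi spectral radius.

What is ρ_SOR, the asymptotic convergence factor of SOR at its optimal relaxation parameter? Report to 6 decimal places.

ρ_SOR = 0.784859

With n=25, ρ(Jacobi) = cos(π/26) = 0.992709.
√(1−ρ_J²) simplifies to sin(π/26) = 0.1205367.
Then 2/(1+√(1−ρ_J²)) = 2/(1+0.1205367); ω* = 2/1.1205367 = 1.784859.
[ρ_SOR] ω* − 1 = 0.784859.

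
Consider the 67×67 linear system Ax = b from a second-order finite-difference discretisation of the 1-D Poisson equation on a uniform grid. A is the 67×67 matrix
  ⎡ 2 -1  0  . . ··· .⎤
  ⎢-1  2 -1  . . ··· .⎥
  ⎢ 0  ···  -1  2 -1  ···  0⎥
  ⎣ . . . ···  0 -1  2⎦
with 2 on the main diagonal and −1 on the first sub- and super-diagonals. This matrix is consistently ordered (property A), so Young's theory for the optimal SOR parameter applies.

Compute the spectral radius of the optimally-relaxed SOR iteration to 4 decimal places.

ρ_SOR = 0.9117

[ρ_J] n=67: ρ(B_J) = cos(π/(n+1)) = cos(π/68) = 0.9989.
√(1−ρ_J²) = |sin(π/68)| = 0.04618
So ω* = 2/1.04618 = 1.9117 (Young).
[ρ_SOR] ω* − 1 = 0.9117.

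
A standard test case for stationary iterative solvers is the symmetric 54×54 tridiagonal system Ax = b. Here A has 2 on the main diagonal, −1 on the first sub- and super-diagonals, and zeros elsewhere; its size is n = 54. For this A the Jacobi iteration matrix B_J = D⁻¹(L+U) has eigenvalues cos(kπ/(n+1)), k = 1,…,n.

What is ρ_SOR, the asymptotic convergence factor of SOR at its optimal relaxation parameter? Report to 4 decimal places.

ρ_SOR = 0.8920

With n=54, ρ(Jacobi) = cos(π/55) = 0.9984.
root = sin(π/55) = 0.05709  (since 1−cos² = sin²).
ω* = 2/(1+0.05709) = 1.8920
At ω = 1.8920 every |λ(B_ω)| = ω−1, so ρ_SOR = 0.8920.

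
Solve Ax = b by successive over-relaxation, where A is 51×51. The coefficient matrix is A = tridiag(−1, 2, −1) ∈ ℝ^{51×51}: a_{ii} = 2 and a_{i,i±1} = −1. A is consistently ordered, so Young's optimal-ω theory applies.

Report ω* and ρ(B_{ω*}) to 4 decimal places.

ω* = 1.8861, ρ_SOR = 0.8861

½·tridiag(1,0,1) at n=51: λ_k = cos(kπ/52); max |λ| at k=1 ⇒ ρ_J = cos(π/52) ≈ 0.9982.
1 − cos²(π/52) = sin²(π/52) ⇒ √(1−ρ_J²) = sin(π/52) = 0.06038.
Young: ω* = 2/(1+√(1−ρ_J²)) = 2/(1+0.06038) = 2/1.06038 = 1.8861.
ρ(B_{ω*}) = ω*−1 = 0.8861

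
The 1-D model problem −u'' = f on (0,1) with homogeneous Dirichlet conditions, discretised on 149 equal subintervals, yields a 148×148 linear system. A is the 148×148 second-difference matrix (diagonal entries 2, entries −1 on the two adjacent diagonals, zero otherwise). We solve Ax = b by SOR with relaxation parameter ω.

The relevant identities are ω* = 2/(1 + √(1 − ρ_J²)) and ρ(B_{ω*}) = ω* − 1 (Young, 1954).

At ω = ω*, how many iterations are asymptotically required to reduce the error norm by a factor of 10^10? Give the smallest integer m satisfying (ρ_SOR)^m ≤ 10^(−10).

ρ_J = max_k |cos(kπ/149)| = cos(π/149) = 0.9997777
1 − cos²(π/149) = sin²(π/149) ⇒ √(1−ρ_J²) = sin(π/149) = 0.0210830.
[ω*] 2 ÷ (1 + 0.0210830) = 2 ÷ 1.0210830 = 1.9587046.
Hence ρ(B_{ω*}) = 1.9587046 − 1 = 0.9587046.
Need (0.9587046)^m ≤ 10^(−10): m ≥ 10·ln10/|ln 0.9587046| = 23.0259/0.0421723 = 545.996 ⇒ m = 546.

m = 546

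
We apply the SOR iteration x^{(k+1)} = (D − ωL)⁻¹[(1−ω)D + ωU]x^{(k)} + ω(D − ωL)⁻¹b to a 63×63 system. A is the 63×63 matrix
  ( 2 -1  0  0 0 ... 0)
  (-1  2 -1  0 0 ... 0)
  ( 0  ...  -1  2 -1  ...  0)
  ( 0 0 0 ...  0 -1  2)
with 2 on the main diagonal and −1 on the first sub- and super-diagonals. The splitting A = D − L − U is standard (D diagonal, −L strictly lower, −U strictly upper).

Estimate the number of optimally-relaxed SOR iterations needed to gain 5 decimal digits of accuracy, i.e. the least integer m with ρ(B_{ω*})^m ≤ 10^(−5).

ρ_J = max_k |cos(kπ/64)| = cos(π/64) = 0.9987955
1 − cos²(π/64) = sin²(π/64) ⇒ √(1−ρ_J²) = sin(π/64) = 0.0490677.
[ω*] 2 ÷ (1 + 0.0490677) = 2 ÷ 1.0490677 = 1.9064547.
ρ_SOR = ω* − 1 ≈ 0.9064547.
For 5 digits: m = 5·ln10 / (−ln 0.9064547) = 11.5129/0.0982142 = 117.222; round up → m = 118.

m = 118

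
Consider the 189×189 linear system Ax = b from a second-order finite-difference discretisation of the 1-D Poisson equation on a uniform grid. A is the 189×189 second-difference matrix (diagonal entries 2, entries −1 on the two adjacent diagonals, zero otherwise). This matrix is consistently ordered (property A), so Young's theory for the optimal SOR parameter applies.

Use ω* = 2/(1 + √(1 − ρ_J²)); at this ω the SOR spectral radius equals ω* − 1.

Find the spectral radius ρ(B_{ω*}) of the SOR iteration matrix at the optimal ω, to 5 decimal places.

spectrum of D⁻¹(L+U) = {cos(kπ/190) : 1≤k≤189}; ρ_J = cos(π/190) = 0.99986.
√(1 − cos²(π/190)) = sin(π/190) ≈ 0.016534.
ω* = 2 / (1 + 0.016534) = 2 / 1.016534 ≈ 1.96747.
ρ_SOR = ω* − 1 = 1.96747 − 1 = 0.96747.

ρ_SOR = 0.96747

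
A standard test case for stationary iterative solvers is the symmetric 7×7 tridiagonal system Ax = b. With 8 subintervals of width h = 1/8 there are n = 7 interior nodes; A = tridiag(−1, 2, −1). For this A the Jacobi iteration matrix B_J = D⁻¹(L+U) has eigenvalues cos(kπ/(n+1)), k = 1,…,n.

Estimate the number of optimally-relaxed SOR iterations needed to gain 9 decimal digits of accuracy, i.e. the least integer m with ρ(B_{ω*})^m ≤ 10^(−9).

B_J for the 7×7 system has eigenvalues cos(kπ/8); ρ_J = cos(π/8) = 0.9238795.
root = sin(π/8) = 0.3826834  (since 1−cos² = sin²).
So ω* = 2/1.3826834 = 1.4464627 (Young).
At ω = 1.4464627 every |λ(B_ω)| = ω−1, so ρ_SOR = 0.4464627.
m ≥ 9·ln10 / (−ln 0.4464627) = 25.699; smallest integer m = 26.

m = 26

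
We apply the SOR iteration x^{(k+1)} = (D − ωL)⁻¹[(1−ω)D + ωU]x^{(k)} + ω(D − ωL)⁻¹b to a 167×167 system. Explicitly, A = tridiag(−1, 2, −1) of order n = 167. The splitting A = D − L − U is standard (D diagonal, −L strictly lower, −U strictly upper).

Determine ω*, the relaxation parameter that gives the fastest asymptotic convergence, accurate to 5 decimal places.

ω* = 1.96329

B_J for the 167×167 system has eigenvalues cos(kπ/168); ρ_J = cos(π/168) = 0.99983.
√(1−ρ_J²) simplifies to sin(π/168) = 0.018699.
ω* = 2/(1 + 0.018699) = 2/1.018699 = 1.96329.
ρ_SOR = ω* − 1 = 1.96329 − 1 = 0.96329.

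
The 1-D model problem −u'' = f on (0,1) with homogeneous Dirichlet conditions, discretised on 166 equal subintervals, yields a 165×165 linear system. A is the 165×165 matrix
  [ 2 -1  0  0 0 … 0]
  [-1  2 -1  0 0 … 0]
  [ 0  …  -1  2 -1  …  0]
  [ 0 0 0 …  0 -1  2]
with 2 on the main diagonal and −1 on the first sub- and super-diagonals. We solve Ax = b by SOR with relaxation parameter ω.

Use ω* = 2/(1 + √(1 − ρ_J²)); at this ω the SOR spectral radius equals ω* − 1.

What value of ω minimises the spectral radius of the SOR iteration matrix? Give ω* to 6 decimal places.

[ρ_J] n=165: ρ(B_J) = cos(π/(n+1)) = cos(π/166) = 0.999821.
1 − cos²(π/166) = sin²(π/166) ⇒ √(1−ρ_J²) = sin(π/166) = 0.0189241.
ω* = 2 / (1 + 0.0189241) = 2 / 1.0189241 ≈ 1.962855.
Hence ρ(B_{ω*}) = 1.962855 − 1 = 0.962855.

ω* = 1.962855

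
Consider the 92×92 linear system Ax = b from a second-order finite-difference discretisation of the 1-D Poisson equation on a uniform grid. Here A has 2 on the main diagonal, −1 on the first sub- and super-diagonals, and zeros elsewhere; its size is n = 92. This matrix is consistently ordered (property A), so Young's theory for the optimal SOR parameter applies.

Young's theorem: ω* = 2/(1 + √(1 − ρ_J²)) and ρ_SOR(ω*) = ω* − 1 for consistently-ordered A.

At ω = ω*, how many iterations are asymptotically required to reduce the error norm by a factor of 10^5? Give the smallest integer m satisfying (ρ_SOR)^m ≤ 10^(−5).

B_J for the 92×92 system has eigenvalues cos(kπ/93); ρ_J = cos(π/93) = 0.9994295.
√(1 − cos²(π/93)) = sin(π/93) ≈ 0.0337741.
[ω*] 2 ÷ (1 + 0.0337741) = 2 ÷ 1.0337741 = 1.9346586.
ρ(B_{ω*}) = ω*−1 = 0.9346586
Need (0.9346586)^m ≤ 10^(−5): m ≥ 5·ln10/|ln 0.9346586| = 11.5129/0.067574 = 170.375 ⇒ m = 171.

m = 171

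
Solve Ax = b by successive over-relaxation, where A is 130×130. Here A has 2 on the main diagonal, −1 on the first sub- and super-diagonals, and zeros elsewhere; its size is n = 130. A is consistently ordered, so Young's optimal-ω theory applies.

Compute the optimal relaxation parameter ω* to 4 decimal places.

n=130: λ(B_J) = 1 − λ(A)/2 = cos(kπ/131); k=1 gives ρ_J = 0.9997.
√(1−ρ_J²) simplifies to sin(π/131) = 0.02398.
ω* = 2/(1 + 0.02398) = 2/1.02398 = 1.9532.
[ρ_SOR] ω* − 1 = 0.9532.

ω* = 1.9532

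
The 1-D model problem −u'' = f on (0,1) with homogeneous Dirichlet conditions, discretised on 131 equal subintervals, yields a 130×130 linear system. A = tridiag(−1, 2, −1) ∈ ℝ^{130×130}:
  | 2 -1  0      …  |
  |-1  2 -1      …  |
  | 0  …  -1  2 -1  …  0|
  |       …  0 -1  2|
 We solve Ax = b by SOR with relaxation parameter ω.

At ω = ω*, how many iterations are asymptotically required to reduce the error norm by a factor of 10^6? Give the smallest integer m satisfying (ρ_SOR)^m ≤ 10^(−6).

m = 289

½·tridiag(1,0,1) at n=130: λ_k = cos(kπ/131); max |λ| at k=1 ⇒ ρ_J = cos(π/131) ≈ 0.9997125.
√(1−ρ_J²) = |sin(π/131)| = 0.0239793
Then 2/(1+√(1−ρ_J²)) = 2/(1+0.0239793); ω* = 2/1.0239793 = 1.9531645.
[ρ_SOR] ω* − 1 = 0.9531645.
6·ln10 = 13.8155; −ln(0.9531645) = 0.0479678; m = ⌈13.8155/0.0479678⌉ = ⌈288.016⌉ = 289.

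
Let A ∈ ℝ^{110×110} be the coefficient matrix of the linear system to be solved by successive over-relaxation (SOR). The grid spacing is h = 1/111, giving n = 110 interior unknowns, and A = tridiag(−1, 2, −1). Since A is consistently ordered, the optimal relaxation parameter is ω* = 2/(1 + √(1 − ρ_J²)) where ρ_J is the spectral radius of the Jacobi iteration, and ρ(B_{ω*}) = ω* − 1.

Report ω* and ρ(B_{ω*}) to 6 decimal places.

ω* = 1.944960, ρ_SOR = 0.944960

½·tridiag(1,0,1) at n=110: λ_k = cos(kπ/111); max |λ| at k=1 ⇒ ρ_J = cos(π/111) ≈ 0.999600.
1 − cos²(π/111) = sin²(π/111) ⇒ √(1−ρ_J²) = sin(π/111) = 0.0282989.
ω* = 2/(1+0.0282989) = 1.944960
ρ_SOR = ω* − 1 ≈ 0.944960.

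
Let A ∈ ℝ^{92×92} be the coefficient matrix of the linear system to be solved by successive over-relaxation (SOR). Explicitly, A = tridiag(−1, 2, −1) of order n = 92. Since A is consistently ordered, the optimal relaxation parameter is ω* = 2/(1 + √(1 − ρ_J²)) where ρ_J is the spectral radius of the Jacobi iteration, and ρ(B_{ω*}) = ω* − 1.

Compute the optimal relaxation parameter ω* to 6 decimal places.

spectrum of D⁻¹(L+U) = {cos(kπ/93) : 1≤k≤92}; ρ_J = cos(π/93) = 0.999429.
1 − cos²(π/93) = sin²(π/93) ⇒ √(1−ρ_J²) = sin(π/93) = 0.0337741.
Then 2/(1+√(1−ρ_J²)) = 2/(1+0.0337741); ω* = 2/1.0337741 = 1.934659.
At ω = 1.934659 every |λ(B_ω)| = ω−1, so ρ_SOR = 0.934659.

ω* = 1.934659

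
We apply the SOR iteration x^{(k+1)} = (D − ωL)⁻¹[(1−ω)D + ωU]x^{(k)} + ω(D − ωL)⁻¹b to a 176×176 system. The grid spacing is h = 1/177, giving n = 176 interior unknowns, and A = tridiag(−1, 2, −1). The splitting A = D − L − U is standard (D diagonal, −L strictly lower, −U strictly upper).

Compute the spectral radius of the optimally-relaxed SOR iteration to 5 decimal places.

½·tridiag(1,0,1) at n=176: λ_k = cos(kπ/177); max |λ| at k=1 ⇒ ρ_J = cos(π/177) ≈ 0.99984.
root = sin(π/177) = 0.017748  (since 1−cos² = sin²).
ω* = 2/(1 + 0.017748) = 2/1.017748 = 1.96512.
[ρ_SOR] ω* − 1 = 0.96512.

ρ_SOR = 0.96512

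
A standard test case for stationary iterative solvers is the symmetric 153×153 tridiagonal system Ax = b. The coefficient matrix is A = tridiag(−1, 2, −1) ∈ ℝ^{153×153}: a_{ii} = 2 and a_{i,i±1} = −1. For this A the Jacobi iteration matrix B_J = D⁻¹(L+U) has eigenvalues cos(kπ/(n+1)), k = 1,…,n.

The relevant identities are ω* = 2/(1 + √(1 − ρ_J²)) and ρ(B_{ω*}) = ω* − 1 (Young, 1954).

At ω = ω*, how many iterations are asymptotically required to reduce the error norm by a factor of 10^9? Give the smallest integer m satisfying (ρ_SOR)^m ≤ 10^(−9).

m = 508

spectrum of D⁻¹(L+U) = {cos(kπ/154) : 1≤k≤153}; ρ_J = cos(π/154) = 0.9997919.
1 − cos²(π/154) = sin²(π/154) ⇒ √(1−ρ_J²) = sin(π/154) = 0.0203985.
[ω*] 2 ÷ (1 + 0.0203985) = 2 ÷ 1.0203985 = 1.9600186.
ρ(B_{ω*}) = ω*−1 = 0.9600186
ρ_SOR^m ≤ 10^(−9) ⇔ m ≥ 9·ln10/(−ln 0.9600186) = 20.7233/0.0408026 = 507.892; m = ⌈507.892⌉ = 508.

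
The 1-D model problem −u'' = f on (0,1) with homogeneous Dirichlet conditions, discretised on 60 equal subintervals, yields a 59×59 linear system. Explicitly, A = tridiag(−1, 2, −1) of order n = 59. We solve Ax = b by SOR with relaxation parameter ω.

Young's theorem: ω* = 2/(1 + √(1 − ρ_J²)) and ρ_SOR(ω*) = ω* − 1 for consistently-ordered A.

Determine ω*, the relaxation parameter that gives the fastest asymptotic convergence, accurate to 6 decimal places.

ω* = 1.900534

n=59: λ(B_J) = 1 − λ(A)/2 = cos(kπ/60); k=1 gives ρ_J = 0.998630.
1 − cos²(π/60) = sin²(π/60) ⇒ √(1−ρ_J²) = sin(π/60) = 0.0523360.
ω* = 2/(1+0.0523360) = 1.900534
ρ_SOR = ω* − 1 = 1.900534 − 1 = 0.900534.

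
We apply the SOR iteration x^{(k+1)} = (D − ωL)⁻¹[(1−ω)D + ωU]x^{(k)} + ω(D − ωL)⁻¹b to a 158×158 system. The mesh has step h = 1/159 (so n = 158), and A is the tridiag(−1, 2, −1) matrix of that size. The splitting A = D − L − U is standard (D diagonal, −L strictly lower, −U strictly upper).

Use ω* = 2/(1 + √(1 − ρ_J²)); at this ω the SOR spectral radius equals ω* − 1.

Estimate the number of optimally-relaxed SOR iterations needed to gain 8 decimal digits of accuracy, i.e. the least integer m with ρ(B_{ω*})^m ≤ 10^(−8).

m = 467

B_J for the 158×158 system has eigenvalues cos(kπ/159); ρ_J = cos(π/159) = 0.9998048.
√(1−ρ_J²) = |sin(π/159)| = 0.0197572
Young: ω* = 2/(1+√(1−ρ_J²)) = 2/(1+0.0197572) = 2/1.0197572 = 1.9612512.
ρ_SOR = ω* − 1 ≈ 0.9612512.
ρ_SOR^m ≤ 10^(−8) ⇔ m ≥ 8·ln10/(−ln 0.9612512) = 18.4207/0.0395195 = 466.117; m = ⌈466.117⌉ = 467.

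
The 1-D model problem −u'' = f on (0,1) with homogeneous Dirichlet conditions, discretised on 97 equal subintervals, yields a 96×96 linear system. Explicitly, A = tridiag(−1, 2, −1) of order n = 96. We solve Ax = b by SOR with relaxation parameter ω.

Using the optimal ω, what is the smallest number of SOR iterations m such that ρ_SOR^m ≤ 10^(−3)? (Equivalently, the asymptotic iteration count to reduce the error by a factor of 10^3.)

m = 107

spectrum of D⁻¹(L+U) = {cos(kπ/97) : 1≤k≤96}; ρ_J = cos(π/97) = 0.9994756.
√(1 − cos²(π/97)) = sin(π/97) ≈ 0.0323819.
So ω* = 2/1.0323819 = 1.9372676 (Young).
At ω = 1.9372676 every |λ(B_ω)| = ω−1, so ρ_SOR = 0.9372676.
m ≥ 3·ln10 / (−ln 0.9372676) = 106.624; smallest integer m = 107.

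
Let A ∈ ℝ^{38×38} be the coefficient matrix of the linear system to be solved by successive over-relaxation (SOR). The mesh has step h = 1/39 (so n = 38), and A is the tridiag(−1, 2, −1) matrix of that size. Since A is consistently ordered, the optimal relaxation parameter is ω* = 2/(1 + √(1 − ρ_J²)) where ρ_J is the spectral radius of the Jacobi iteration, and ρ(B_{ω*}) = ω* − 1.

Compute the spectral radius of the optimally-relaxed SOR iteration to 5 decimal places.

With n=38, ρ(Jacobi) = cos(π/39) = 0.99676.
root = sin(π/39) = 0.080467  (since 1−cos² = sin²).
Young: ω* = 2/(1+√(1−ρ_J²)) = 2/(1+0.080467) = 2/1.080467 = 1.85105.
At ω = 1.85105 every |λ(B_ω)| = ω−1, so ρ_SOR = 0.85105.

ρ_SOR = 0.85105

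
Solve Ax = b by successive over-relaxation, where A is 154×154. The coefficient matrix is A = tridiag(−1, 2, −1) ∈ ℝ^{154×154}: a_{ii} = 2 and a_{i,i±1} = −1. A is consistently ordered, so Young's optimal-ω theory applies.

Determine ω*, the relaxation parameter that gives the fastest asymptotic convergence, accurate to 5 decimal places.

spectrum of D⁻¹(L+U) = {cos(kπ/155) : 1≤k≤154}; ρ_J = cos(π/155) = 0.99979.
√(1−ρ_J²) = |sin(π/155)| = 0.020267
[ω*] 2 ÷ (1 + 0.020267) = 2 ÷ 1.020267 = 1.96027.
[ρ_SOR] ω* − 1 = 0.96027.

ω* = 1.96027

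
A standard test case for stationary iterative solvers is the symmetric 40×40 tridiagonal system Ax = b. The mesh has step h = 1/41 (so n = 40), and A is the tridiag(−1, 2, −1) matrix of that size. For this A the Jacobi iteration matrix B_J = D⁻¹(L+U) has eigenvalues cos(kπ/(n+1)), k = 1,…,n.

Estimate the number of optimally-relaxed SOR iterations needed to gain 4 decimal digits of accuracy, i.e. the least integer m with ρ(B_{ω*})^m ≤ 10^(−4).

m = 61

[ρ_J] n=40: ρ(B_J) = cos(π/(n+1)) = cos(π/41) = 0.9970658.
1 − cos²(π/41) = sin²(π/41) ⇒ √(1−ρ_J²) = sin(π/41) = 0.0765493.
ω* = 2 / (1 + 0.0765493) = 2 / 1.0765493 ≈ 1.8577877.
and ρ(B_{ω*}) = 1.8577877 − 1 = 0.8577877.
m ≥ 4·ln10 / (−ln 0.8577877) = 60.042; smallest integer m = 61.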